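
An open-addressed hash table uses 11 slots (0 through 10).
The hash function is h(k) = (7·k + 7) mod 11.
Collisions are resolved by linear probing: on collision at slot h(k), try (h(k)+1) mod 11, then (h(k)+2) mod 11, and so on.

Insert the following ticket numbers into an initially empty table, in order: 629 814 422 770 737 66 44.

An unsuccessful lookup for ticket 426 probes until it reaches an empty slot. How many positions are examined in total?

7

Insert 629: h=10, slot 10 empty → index 10.
Insert 814: h=7, slot 7 empty → index 7.
Insert 422: h=2, slot 2 empty → index 2.
Insert 770: h=7, slot 7 occupied → index 8.
Insert 737: h=7, slots 7,8 occupied → index 9.
Insert 66: h=7, slots 7,8,9,10 occupied → index 0.
Insert 44: h=7, slots 7,8,9,10,0 occupied → index 1.
Table: [66, 44, 422, _, _, _, _, 814, 770, 737, 629]
Lookup 426: h=8, probe 8,9,10,0,1,2,3 → slot 3 empty, not found.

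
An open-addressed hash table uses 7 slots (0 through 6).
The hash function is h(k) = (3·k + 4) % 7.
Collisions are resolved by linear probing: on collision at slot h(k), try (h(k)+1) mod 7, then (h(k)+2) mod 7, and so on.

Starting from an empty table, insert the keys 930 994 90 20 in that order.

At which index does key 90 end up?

Insert 930: h=1, slot 1 empty → index 1.
Insert 994: h=4, slot 4 empty → index 4.
Insert 90: h=1, slot 1 occupied → index 2.
Insert 20: h=1, slots 1,2 occupied → index 3.
Table: [∅, 930, 90, 20, 994, ∅, ∅]

2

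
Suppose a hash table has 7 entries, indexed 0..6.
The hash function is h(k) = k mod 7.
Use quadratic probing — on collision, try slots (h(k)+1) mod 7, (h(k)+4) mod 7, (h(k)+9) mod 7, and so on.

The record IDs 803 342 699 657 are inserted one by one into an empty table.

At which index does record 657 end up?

803 hashes to 5; slot 5 is free → place at 5.
342 hashes to 6; slot 6 is free → place at 6.
699 hashes to 6; 6 taken → place at 0.
657 hashes to 6; 6,0 taken → place at 3.
Table: [699, -, -, 657, -, 803, 342]

3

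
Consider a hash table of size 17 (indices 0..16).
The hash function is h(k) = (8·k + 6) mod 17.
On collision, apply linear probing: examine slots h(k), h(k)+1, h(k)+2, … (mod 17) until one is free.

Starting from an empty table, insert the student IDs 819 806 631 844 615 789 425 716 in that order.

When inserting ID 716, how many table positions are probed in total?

3

819: h=13 → slot 13
806: h=11 → slot 11
631: h=5 → slot 5
844: h=9 → slot 9
615: h=13, probe 13,14 → slot 14
789: h=11, probe 11,12 → slot 12
425: h=6 → slot 6
716: h=5, probe 5,6,7 → slot 7
Table: [_, _, _, _, _, 631, 425, 716, _, 844, _, 806, 789, 819, 615, _, _]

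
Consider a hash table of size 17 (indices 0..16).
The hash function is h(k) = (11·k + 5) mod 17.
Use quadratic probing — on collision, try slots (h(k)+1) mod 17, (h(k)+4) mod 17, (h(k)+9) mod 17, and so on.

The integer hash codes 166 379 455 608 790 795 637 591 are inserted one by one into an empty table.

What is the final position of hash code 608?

16

166 hashes to 12; slot 12 is free => place at 12.
379 hashes to 9; slot 9 is free => place at 9.
455 hashes to 12; 12 taken => place at 13.
608 hashes to 12; 12,13 taken => place at 16.
790 hashes to 8; slot 8 is free => place at 8.
795 hashes to 12; 12,13,16 taken => place at 4.
637 hashes to 8; 8,9,12 taken => place at 0.
591 hashes to 12; 12,13,16,4 taken => place at 11.
Table: [637, —, —, —, 795, —, —, —, 790, 379, —, 591, 166, 455, —, —, 608]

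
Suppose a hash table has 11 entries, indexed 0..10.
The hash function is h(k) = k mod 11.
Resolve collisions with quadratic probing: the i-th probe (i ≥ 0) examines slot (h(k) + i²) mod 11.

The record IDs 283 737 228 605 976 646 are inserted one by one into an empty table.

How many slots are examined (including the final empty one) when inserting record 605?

2

Insert 283: h=8, slot 8 empty => index 8.
Insert 737: h=0, slot 0 empty => index 0.
Insert 228: h=8, slot 8 occupied => index 9.
Insert 605: h=0, slot 0 occupied => index 1.
Insert 976: h=8, slots 8,9,1 occupied => index 6.
Insert 646: h=8, slots 8,9,1,6 occupied => index 2.
Table: [737, 605, 646, ∅, ∅, ∅, 976, ∅, 283, 228, ∅]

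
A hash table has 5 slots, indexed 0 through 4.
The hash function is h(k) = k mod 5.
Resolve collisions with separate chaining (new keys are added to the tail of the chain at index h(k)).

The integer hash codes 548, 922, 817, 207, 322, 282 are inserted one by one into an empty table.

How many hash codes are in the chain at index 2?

548 -> bucket 3
922 -> bucket 2
817 -> bucket 2 (collision)
207 -> bucket 2 (collision)
322 -> bucket 2 (collision)
282 -> bucket 2 (collision)
Final buckets:
0: —
1: —
2: 922 -> 817 -> 207 -> 322 -> 282
3: 548
4: —

5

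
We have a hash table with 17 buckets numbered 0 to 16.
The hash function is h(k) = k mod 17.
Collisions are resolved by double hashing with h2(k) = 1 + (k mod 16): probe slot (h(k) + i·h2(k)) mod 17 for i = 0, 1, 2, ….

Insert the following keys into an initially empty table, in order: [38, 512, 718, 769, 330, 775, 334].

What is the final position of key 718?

38 hashes to 4; slot 4 is free → place at 4.
512 hashes to 2; slot 2 is free → place at 2.
718 hashes to 4, h2=15; 4,2 taken → place at 0.
769 hashes to 4, h2=2; 4 taken → place at 6.
330 hashes to 7; slot 7 is free → place at 7.
775 hashes to 10; slot 10 is free → place at 10.
334 hashes to 11; slot 11 is free → place at 11.
Table: [718, ., 512, ., 38, ., 769, 330, ., ., 775, 334, ., ., ., ., .]

0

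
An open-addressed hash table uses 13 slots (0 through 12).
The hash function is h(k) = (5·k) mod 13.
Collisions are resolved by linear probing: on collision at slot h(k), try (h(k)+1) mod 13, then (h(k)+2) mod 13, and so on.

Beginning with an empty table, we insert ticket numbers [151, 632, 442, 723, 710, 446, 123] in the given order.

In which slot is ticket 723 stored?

Insert 151: h=1, slot 1 empty => index 1.
Insert 632: h=1, slot 1 occupied => index 2.
Insert 442: h=0, slot 0 empty => index 0.
Insert 723: h=1, slots 1,2 occupied => index 3.
Insert 710: h=1, slots 1,2,3 occupied => index 4.
Insert 446: h=7, slot 7 empty => index 7.
Insert 123: h=4, slot 4 occupied => index 5.
Table: [442, 151, 632, 723, 710, 123, —, 446, —, —, —, —, —]

3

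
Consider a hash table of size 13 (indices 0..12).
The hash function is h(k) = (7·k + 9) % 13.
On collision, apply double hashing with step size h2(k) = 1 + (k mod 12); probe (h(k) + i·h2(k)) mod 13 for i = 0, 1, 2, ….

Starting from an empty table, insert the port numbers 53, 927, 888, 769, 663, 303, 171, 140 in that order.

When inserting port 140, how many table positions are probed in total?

3

Insert 53: h=3, slot 3 empty → index 3.
Insert 927: h=11, slot 11 empty → index 11.
Insert 888: h=11, h2=1, slot 11 occupied → index 12.
Insert 769: h=10, slot 10 empty → index 10.
Insert 663: h=9, slot 9 empty → index 9.
Insert 303: h=11, h2=4, slot 11 occupied → index 2.
Insert 171: h=10, h2=4, slot 10 occupied → index 1.
Insert 140: h=1, h2=9, slots 1,10 occupied → index 6.
Table: [—, 171, 303, 53, —, —, 140, —, —, 663, 769, 927, 888]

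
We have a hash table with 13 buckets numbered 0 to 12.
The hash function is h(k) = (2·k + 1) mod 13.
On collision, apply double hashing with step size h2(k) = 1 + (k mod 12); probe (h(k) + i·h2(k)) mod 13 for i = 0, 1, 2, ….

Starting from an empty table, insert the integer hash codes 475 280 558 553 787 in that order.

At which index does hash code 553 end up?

4

475: h=2 -> slot 2
280: h=2, h2=5, probe 2,7 -> slot 7
558: h=12 -> slot 12
553: h=2, h2=2, probe 2,4 -> slot 4
787: h=2, h2=8, probe 2,10 -> slot 10
Table: [—, —, 475, —, 553, —, —, 280, —, —, 787, —, 558]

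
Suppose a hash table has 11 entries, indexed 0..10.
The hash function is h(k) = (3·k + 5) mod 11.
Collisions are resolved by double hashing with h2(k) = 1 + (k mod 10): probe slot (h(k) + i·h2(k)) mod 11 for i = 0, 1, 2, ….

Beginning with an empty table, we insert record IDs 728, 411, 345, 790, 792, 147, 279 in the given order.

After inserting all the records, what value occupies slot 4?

279

728: h=0 -> slot 0
411: h=6 -> slot 6
345: h=6, h2=6, probe 6,1 -> slot 1
790: h=10 -> slot 10
792: h=5 -> slot 5
147: h=6, h2=8, probe 6,3 -> slot 3
279: h=6, h2=10, probe 6,5,4 -> slot 4
Table: [728, 345, -, 147, 279, 792, 411, -, -, -, 790]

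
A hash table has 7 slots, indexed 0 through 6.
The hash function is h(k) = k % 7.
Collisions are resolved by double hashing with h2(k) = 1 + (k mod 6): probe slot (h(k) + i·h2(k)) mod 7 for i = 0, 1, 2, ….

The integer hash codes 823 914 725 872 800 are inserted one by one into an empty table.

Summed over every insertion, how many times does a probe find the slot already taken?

823: h=4 → slot 4
914: h=4, h2=3, probe 4,0 → slot 0
725: h=4, h2=6, probe 4,3 → slot 3
872: h=4, h2=3, probe 4,0,3,6 → slot 6
800: h=2 → slot 2
Table: [914, -, 800, 725, 823, -, 872]

5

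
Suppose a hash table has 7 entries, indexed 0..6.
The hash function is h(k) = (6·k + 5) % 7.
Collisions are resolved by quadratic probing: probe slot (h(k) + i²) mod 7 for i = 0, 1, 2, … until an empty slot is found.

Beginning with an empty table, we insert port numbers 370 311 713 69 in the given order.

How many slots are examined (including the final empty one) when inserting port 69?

3

370 hashes to 6; slot 6 is free => place at 6.
311 hashes to 2; slot 2 is free => place at 2.
713 hashes to 6; 6 taken => place at 0.
69 hashes to 6; 6,0 taken => place at 3.
Table: [713, ∅, 311, 69, ∅, ∅, 370]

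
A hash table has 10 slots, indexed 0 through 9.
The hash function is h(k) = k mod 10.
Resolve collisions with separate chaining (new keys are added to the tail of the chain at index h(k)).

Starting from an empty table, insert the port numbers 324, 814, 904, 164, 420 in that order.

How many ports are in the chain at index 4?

324 → bucket 4
814 → bucket 4 (collision)
904 → bucket 4 (collision)
164 → bucket 4 (collision)
420 → bucket 0
Final buckets:
0: 420
1: —
2: —
3: —
4: 324 -> 814 -> 904 -> 164
5: —
6: —
7: —
8: —
9: —

4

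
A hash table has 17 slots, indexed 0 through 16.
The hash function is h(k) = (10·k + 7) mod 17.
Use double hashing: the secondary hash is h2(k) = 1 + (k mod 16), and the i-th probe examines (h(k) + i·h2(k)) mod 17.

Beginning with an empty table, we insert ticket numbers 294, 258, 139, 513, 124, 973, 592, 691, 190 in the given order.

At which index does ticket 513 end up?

Insert 294: h=6, slot 6 empty => index 6.
Insert 258: h=3, slot 3 empty => index 3.
Insert 139: h=3, h2=12, slot 3 occupied => index 15.
Insert 513: h=3, h2=2, slot 3 occupied => index 5.
Insert 124: h=6, h2=13, slot 6 occupied => index 2.
Insert 973: h=13, slot 13 empty => index 13.
Insert 592: h=11, slot 11 empty => index 11.
Insert 691: h=15, h2=4, slots 15,2,6 occupied => index 10.
Insert 190: h=3, h2=15, slot 3 occupied => index 1.
Table: [., 190, 124, 258, ., 513, 294, ., ., ., 691, 592, ., 973, ., 139, .]

5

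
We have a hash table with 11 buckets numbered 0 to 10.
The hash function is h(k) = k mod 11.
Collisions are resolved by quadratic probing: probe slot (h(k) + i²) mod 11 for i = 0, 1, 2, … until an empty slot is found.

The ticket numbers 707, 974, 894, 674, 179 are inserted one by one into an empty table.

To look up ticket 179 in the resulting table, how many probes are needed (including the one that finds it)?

707 hashes to 3; slot 3 is free → place at 3.
974 hashes to 6; slot 6 is free → place at 6.
894 hashes to 3; 3 taken → place at 4.
674 hashes to 3; 3,4 taken → place at 7.
179 hashes to 3; 3,4,7 taken → place at 1.
Table: [_, 179, _, 707, 894, _, 974, 674, _, _, _]
Lookup 179: h=3, probe 3,4,7,1 → found at 1.

4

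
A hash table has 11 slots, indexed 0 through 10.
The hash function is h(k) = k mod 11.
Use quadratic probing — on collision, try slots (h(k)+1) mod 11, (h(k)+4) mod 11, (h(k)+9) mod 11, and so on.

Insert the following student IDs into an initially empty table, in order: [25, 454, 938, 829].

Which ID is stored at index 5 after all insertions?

829

25: h=3 → slot 3
454: h=3, probe 3,4 → slot 4
938: h=3, probe 3,4,7 → slot 7
829: h=4, probe 4,5 → slot 5
Table: [∅, ∅, ∅, 25, 454, 829, ∅, 938, ∅, ∅, ∅]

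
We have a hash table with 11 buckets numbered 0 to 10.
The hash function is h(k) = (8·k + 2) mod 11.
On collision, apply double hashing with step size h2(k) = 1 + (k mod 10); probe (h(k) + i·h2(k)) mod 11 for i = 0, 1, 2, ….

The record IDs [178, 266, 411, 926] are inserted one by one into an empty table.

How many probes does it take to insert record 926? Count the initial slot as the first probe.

178 hashes to 7; slot 7 is free => place at 7.
266 hashes to 7, h2=7; 7 taken => place at 3.
411 hashes to 1; slot 1 is free => place at 1.
926 hashes to 7, h2=7; 7,3 taken => place at 10.
Table: [∅, 411, ∅, 266, ∅, ∅, ∅, 178, ∅, ∅, 926]

3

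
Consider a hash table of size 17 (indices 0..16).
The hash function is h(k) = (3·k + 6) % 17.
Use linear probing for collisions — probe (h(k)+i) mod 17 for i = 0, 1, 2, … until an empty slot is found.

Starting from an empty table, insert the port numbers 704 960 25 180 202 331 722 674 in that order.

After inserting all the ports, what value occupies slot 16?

Insert 704: h=10, slot 10 empty → index 10.
Insert 960: h=13, slot 13 empty → index 13.
Insert 25: h=13, slot 13 occupied → index 14.
Insert 180: h=2, slot 2 empty → index 2.
Insert 202: h=0, slot 0 empty → index 0.
Insert 331: h=13, slots 13,14 occupied → index 15.
Insert 722: h=13, slots 13,14,15 occupied → index 16.
Insert 674: h=5, slot 5 empty → index 5.
Table: [202, ∅, 180, ∅, ∅, 674, ∅, ∅, ∅, ∅, 704, ∅, ∅, 960, 25, 331, 722]

722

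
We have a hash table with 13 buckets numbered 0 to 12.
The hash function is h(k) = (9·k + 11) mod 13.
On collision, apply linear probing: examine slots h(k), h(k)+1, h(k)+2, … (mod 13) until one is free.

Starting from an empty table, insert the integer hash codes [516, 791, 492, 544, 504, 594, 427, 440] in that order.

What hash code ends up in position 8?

544

Insert 516: h=1, slot 1 empty => index 1.
Insert 791: h=6, slot 6 empty => index 6.
Insert 492: h=6, slot 6 occupied => index 7.
Insert 544: h=6, slots 6,7 occupied => index 8.
Insert 504: h=10, slot 10 empty => index 10.
Insert 594: h=1, slot 1 occupied => index 2.
Insert 427: h=6, slots 6,7,8 occupied => index 9.
Insert 440: h=6, slots 6,7,8,9,10 occupied => index 11.
Table: [_, 516, 594, _, _, _, 791, 492, 544, 427, 504, 440, _]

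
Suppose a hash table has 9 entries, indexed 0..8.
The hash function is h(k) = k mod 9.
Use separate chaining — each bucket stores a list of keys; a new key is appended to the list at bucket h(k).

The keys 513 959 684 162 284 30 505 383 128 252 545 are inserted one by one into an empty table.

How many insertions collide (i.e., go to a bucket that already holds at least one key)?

6

513 -> bucket 0
959 -> bucket 5
684 -> bucket 0 (collision)
162 -> bucket 0 (collision)
284 -> bucket 5 (collision)
30 -> bucket 3
505 -> bucket 1
383 -> bucket 5 (collision)
128 -> bucket 2
252 -> bucket 0 (collision)
545 -> bucket 5 (collision)
Final buckets:
0: 513 -> 684 -> 162 -> 252
1: 505
2: 128
3: 30
4: _
5: 959 -> 284 -> 383 -> 545
6: _
7: _
8: _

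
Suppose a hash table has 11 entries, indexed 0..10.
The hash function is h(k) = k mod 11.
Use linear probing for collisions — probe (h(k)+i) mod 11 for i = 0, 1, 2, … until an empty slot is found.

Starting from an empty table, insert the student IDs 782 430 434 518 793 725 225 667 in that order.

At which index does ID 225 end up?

782 hashes to 1; slot 1 is free => place at 1.
430 hashes to 1; 1 taken => place at 2.
434 hashes to 5; slot 5 is free => place at 5.
518 hashes to 1; 1,2 taken => place at 3.
793 hashes to 1; 1,2,3 taken => place at 4.
725 hashes to 10; slot 10 is free => place at 10.
225 hashes to 5; 5 taken => place at 6.
667 hashes to 7; slot 7 is free => place at 7.
Table: [_, 782, 430, 518, 793, 434, 225, 667, _, _, 725]

6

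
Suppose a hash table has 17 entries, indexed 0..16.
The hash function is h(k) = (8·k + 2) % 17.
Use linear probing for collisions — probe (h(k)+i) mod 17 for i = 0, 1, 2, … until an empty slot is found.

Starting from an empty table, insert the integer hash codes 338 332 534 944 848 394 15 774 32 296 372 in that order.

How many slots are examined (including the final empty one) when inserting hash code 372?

Insert 338: h=3, slot 3 empty => index 3.
Insert 332: h=6, slot 6 empty => index 6.
Insert 534: h=7, slot 7 empty => index 7.
Insert 944: h=6, slots 6,7 occupied => index 8.
Insert 848: h=3, slot 3 occupied => index 4.
Insert 394: h=9, slot 9 empty => index 9.
Insert 15: h=3, slots 3,4 occupied => index 5.
Insert 774: h=6, slots 6,7,8,9 occupied => index 10.
Insert 32: h=3, slots 3,4,5,6,7,8,9,10 occupied => index 11.
Insert 296: h=7, slots 7,8,9,10,11 occupied => index 12.
Insert 372: h=3, slots 3,4,5,6,7,8,9,10,11,12 occupied => index 13.
Table: [—, —, —, 338, 848, 15, 332, 534, 944, 394, 774, 32, 296, 372, —, —, —]

11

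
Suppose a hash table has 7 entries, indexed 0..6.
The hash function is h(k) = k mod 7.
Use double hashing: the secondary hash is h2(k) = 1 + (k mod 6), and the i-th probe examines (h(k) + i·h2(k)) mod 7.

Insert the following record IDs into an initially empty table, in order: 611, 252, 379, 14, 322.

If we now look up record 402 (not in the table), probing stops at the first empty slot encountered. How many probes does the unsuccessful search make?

611: h=2 -> slot 2
252: h=0 -> slot 0
379: h=1 -> slot 1
14: h=0, h2=3, probe 0,3 -> slot 3
322: h=0, h2=5, probe 0,5 -> slot 5
Table: [252, 379, 611, 14, ., 322, .]
Lookup 402: h=3, h2=1, probe 3,4 → slot 4 empty, not found.

2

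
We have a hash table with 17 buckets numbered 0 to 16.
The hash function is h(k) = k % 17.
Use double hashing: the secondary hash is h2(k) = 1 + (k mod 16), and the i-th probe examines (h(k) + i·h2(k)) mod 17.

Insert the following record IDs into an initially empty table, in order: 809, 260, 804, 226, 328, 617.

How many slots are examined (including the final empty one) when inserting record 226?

809: h=10 → slot 10
260: h=5 → slot 5
804: h=5, h2=5, probe 5,10,15 → slot 15
226: h=5, h2=3, probe 5,8 → slot 8
328: h=5, h2=9, probe 5,14 → slot 14
617: h=5, h2=10, probe 5,15,8,1 → slot 1
Table: [-, 617, -, -, -, 260, -, -, 226, -, 809, -, -, -, 328, 804, -]

2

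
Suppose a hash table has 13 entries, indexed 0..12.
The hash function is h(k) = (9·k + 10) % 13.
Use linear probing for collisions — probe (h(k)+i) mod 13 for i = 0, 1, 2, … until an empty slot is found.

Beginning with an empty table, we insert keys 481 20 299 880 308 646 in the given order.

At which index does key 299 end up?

11

Insert 481: h=10, slot 10 empty => index 10.
Insert 20: h=8, slot 8 empty => index 8.
Insert 299: h=10, slot 10 occupied => index 11.
Insert 880: h=0, slot 0 empty => index 0.
Insert 308: h=0, slot 0 occupied => index 1.
Insert 646: h=0, slots 0,1 occupied => index 2.
Table: [880, 308, 646, ∅, ∅, ∅, ∅, ∅, 20, ∅, 481, 299, ∅]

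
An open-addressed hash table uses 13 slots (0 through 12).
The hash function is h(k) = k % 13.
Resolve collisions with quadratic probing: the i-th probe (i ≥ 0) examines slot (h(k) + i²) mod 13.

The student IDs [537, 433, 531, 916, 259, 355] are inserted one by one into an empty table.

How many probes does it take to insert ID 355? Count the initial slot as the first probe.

537 hashes to 4; slot 4 is free -> place at 4.
433 hashes to 4; 4 taken -> place at 5.
531 hashes to 11; slot 11 is free -> place at 11.
916 hashes to 6; slot 6 is free -> place at 6.
259 hashes to 12; slot 12 is free -> place at 12.
355 hashes to 4; 4,5 taken -> place at 8.
Table: [., ., ., ., 537, 433, 916, ., 355, ., ., 531, 259]

3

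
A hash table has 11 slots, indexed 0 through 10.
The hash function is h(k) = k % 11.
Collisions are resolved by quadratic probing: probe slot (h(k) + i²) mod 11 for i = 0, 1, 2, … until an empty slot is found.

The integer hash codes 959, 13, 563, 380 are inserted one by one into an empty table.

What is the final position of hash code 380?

7

Insert 959: h=2, slot 2 empty => index 2.
Insert 13: h=2, slot 2 occupied => index 3.
Insert 563: h=2, slots 2,3 occupied => index 6.
Insert 380: h=6, slot 6 occupied => index 7.
Table: [_, _, 959, 13, _, _, 563, 380, _, _, _]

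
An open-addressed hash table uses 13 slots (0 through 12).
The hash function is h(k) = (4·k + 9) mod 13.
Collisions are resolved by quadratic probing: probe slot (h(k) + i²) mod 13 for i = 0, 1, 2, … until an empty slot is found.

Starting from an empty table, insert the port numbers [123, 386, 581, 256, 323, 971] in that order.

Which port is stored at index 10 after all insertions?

123 hashes to 7; slot 7 is free -> place at 7.
386 hashes to 6; slot 6 is free -> place at 6.
581 hashes to 6; 6,7 taken -> place at 10.
256 hashes to 6; 6,7,10 taken -> place at 2.
323 hashes to 1; slot 1 is free -> place at 1.
971 hashes to 6; 6,7,10,2 taken -> place at 9.
Table: [_, 323, 256, _, _, _, 386, 123, _, 971, 581, _, _]

581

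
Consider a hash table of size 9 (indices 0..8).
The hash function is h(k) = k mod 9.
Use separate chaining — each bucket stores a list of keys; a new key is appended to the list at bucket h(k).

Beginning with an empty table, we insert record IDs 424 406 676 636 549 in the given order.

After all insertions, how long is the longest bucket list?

Insert 424: h=1, bucket 1 empty → new chain.
Insert 406: h=1, bucket 1 nonempty → append to chain.
Insert 676: h=1, bucket 1 nonempty → append to chain.
Insert 636: h=6, bucket 6 empty → new chain.
Insert 549: h=0, bucket 0 empty → new chain.
Final buckets:
0: 549
1: 424 -> 406 -> 676
2: —
3: —
4: —
5: —
6: 636
7: —
8: —

3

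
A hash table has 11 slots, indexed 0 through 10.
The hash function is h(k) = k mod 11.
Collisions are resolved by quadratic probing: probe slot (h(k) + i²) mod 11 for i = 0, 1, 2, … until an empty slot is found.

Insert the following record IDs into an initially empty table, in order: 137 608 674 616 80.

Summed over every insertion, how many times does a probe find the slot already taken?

Insert 137: h=5, slot 5 empty -> index 5.
Insert 608: h=3, slot 3 empty -> index 3.
Insert 674: h=3, slot 3 occupied -> index 4.
Insert 616: h=0, slot 0 empty -> index 0.
Insert 80: h=3, slots 3,4 occupied -> index 7.
Table: [616, ∅, ∅, 608, 674, 137, ∅, 80, ∅, ∅, ∅]

3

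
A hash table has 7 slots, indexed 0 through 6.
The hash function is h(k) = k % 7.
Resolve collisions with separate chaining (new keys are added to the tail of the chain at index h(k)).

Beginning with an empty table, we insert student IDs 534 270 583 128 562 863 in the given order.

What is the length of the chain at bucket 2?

534 -> bucket 2
270 -> bucket 4
583 -> bucket 2 (collision)
128 -> bucket 2 (collision)
562 -> bucket 2 (collision)
863 -> bucket 2 (collision)
Final buckets:
0: —
1: —
2: 534 -> 583 -> 128 -> 562 -> 863
3: —
4: 270
5: —
6: —

5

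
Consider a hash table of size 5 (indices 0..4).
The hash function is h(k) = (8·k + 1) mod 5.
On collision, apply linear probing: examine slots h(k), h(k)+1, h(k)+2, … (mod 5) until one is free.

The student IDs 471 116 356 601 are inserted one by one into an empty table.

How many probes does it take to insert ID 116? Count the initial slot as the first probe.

2

471 hashes to 4; slot 4 is free → place at 4.
116 hashes to 4; 4 taken → place at 0.
356 hashes to 4; 4,0 taken → place at 1.
601 hashes to 4; 4,0,1 taken → place at 2.
Table: [116, 356, 601, ∅, 471]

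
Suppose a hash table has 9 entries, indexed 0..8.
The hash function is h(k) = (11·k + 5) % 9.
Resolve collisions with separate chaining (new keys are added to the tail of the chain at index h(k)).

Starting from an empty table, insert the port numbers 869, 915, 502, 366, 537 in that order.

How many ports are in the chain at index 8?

Insert 869: h=6, bucket 6 empty -> new chain.
Insert 915: h=8, bucket 8 empty -> new chain.
Insert 502: h=1, bucket 1 empty -> new chain.
Insert 366: h=8, bucket 8 nonempty -> append to chain.
Insert 537: h=8, bucket 8 nonempty -> append to chain.
Final buckets:
0: _
1: 502
2: _
3: _
4: _
5: _
6: 869
7: _
8: 915 -> 366 -> 537

3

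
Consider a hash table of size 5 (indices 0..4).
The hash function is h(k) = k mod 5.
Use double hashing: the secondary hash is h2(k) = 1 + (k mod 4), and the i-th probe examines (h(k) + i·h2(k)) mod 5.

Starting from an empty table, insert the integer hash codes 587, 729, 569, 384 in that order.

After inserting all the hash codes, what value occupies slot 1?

Insert 587: h=2, slot 2 empty -> index 2.
Insert 729: h=4, slot 4 empty -> index 4.
Insert 569: h=4, h2=2, slot 4 occupied -> index 1.
Insert 384: h=4, h2=1, slot 4 occupied -> index 0.
Table: [384, 569, 587, _, 729]

569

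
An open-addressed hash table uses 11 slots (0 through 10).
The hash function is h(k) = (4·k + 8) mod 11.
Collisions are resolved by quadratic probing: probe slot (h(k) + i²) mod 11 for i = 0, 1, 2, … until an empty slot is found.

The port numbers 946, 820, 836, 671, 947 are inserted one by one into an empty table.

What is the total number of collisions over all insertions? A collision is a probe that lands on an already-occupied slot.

4

946 hashes to 8; slot 8 is free => place at 8.
820 hashes to 10; slot 10 is free => place at 10.
836 hashes to 8; 8 taken => place at 9.
671 hashes to 8; 8,9 taken => place at 1.
947 hashes to 1; 1 taken => place at 2.
Table: [_, 671, 947, _, _, _, _, _, 946, 836, 820]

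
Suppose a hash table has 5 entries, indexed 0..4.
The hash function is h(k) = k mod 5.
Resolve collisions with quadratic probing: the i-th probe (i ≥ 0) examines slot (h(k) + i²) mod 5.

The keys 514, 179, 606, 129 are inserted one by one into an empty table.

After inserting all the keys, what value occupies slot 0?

179

Insert 514: h=4, slot 4 empty => index 4.
Insert 179: h=4, slot 4 occupied => index 0.
Insert 606: h=1, slot 1 empty => index 1.
Insert 129: h=4, slots 4,0 occupied => index 3.
Table: [179, 606, ∅, 129, 514]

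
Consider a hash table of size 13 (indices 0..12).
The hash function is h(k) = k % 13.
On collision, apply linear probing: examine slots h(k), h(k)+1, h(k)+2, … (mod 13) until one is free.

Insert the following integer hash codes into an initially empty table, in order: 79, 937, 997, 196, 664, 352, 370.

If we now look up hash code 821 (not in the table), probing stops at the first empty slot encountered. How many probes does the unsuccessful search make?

6

79 hashes to 1; slot 1 is free → place at 1.
937 hashes to 1; 1 taken → place at 2.
997 hashes to 9; slot 9 is free → place at 9.
196 hashes to 1; 1,2 taken → place at 3.
664 hashes to 1; 1,2,3 taken → place at 4.
352 hashes to 1; 1,2,3,4 taken → place at 5.
370 hashes to 6; slot 6 is free → place at 6.
Table: [_, 79, 937, 196, 664, 352, 370, _, _, 997, _, _, _]
Lookup 821: h=2, probe 2,3,4,5,6,7 → slot 7 empty, not found.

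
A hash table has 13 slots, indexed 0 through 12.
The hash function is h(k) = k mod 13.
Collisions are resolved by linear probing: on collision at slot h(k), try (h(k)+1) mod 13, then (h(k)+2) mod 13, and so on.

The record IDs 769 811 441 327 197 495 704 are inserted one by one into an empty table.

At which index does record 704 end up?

6

769 hashes to 2; slot 2 is free → place at 2.
811 hashes to 5; slot 5 is free → place at 5.
441 hashes to 12; slot 12 is free → place at 12.
327 hashes to 2; 2 taken → place at 3.
197 hashes to 2; 2,3 taken → place at 4.
495 hashes to 1; slot 1 is free → place at 1.
704 hashes to 2; 2,3,4,5 taken → place at 6.
Table: [., 495, 769, 327, 197, 811, 704, ., ., ., ., ., 441]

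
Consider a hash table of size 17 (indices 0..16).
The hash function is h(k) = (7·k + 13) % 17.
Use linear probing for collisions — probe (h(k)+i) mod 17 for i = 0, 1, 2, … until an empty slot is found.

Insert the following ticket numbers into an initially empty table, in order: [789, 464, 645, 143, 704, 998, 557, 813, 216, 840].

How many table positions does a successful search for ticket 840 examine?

7

789 hashes to 11; slot 11 is free → place at 11.
464 hashes to 14; slot 14 is free → place at 14.
645 hashes to 6; slot 6 is free → place at 6.
143 hashes to 11; 11 taken → place at 12.
704 hashes to 11; 11,12 taken → place at 13.
998 hashes to 12; 12,13,14 taken → place at 15.
557 hashes to 2; slot 2 is free → place at 2.
813 hashes to 9; slot 9 is free → place at 9.
216 hashes to 12; 12,13,14,15 taken → place at 16.
840 hashes to 11; 11,12,13,14,15,16 taken → place at 0.
Table: [840, _, 557, _, _, _, 645, _, _, 813, _, 789, 143, 704, 464, 998, 216]
Lookup 840: h=11, probe 11,12,13,14,15,16,0 → found at 0.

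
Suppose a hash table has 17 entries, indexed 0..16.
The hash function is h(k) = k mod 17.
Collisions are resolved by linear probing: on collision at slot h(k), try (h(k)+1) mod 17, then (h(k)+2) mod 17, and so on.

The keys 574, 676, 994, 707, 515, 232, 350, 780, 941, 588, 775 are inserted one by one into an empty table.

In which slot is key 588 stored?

16

Insert 574: h=13, slot 13 empty => index 13.
Insert 676: h=13, slot 13 occupied => index 14.
Insert 994: h=8, slot 8 empty => index 8.
Insert 707: h=10, slot 10 empty => index 10.
Insert 515: h=5, slot 5 empty => index 5.
Insert 232: h=11, slot 11 empty => index 11.
Insert 350: h=10, slots 10,11 occupied => index 12.
Insert 780: h=15, slot 15 empty => index 15.
Insert 941: h=6, slot 6 empty => index 6.
Insert 588: h=10, slots 10,11,12,13,14,15 occupied => index 16.
Insert 775: h=10, slots 10,11,12,13,14,15,16 occupied => index 0.
Table: [775, —, —, —, —, 515, 941, —, 994, —, 707, 232, 350, 574, 676, 780, 588]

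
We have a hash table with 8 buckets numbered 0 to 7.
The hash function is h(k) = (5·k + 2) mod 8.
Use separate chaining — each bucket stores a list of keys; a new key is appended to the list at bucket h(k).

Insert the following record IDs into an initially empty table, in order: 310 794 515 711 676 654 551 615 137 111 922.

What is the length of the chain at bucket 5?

Insert 310: h=0, bucket 0 empty → new chain.
Insert 794: h=4, bucket 4 empty → new chain.
Insert 515: h=1, bucket 1 empty → new chain.
Insert 711: h=5, bucket 5 empty → new chain.
Insert 676: h=6, bucket 6 empty → new chain.
Insert 654: h=0, bucket 0 nonempty → append to chain.
Insert 551: h=5, bucket 5 nonempty → append to chain.
Insert 615: h=5, bucket 5 nonempty → append to chain.
Insert 137: h=7, bucket 7 empty → new chain.
Insert 111: h=5, bucket 5 nonempty → append to chain.
Insert 922: h=4, bucket 4 nonempty → append to chain.
Final buckets:
0: 310 -> 654
1: 515
2: ∅
3: ∅
4: 794 -> 922
5: 711 -> 551 -> 615 -> 111
6: 676
7: 137

4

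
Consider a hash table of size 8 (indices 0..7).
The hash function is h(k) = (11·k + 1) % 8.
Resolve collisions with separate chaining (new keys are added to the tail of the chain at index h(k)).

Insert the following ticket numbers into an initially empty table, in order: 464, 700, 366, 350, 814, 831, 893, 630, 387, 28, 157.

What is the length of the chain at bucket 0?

2

464 → bucket 1
700 → bucket 5
366 → bucket 3
350 → bucket 3 (collision)
814 → bucket 3 (collision)
831 → bucket 6
893 → bucket 0
630 → bucket 3 (collision)
387 → bucket 2
28 → bucket 5 (collision)
157 → bucket 0 (collision)
Final buckets:
0: 893 -> 157
1: 464
2: 387
3: 366 -> 350 -> 814 -> 630
4: .
5: 700 -> 28
6: 831
7: .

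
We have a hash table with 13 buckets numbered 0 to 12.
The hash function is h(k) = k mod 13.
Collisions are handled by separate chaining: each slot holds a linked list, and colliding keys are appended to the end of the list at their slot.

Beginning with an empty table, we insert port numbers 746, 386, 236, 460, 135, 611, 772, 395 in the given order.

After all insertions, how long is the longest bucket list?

5

746 → bucket 5
386 → bucket 9
236 → bucket 2
460 → bucket 5 (collision)
135 → bucket 5 (collision)
611 → bucket 0
772 → bucket 5 (collision)
395 → bucket 5 (collision)
Final buckets:
0: 611
1: —
2: 236
3: —
4: —
5: 746 -> 460 -> 135 -> 772 -> 395
6: —
7: —
8: —
9: 386
10: —
11: —
12: —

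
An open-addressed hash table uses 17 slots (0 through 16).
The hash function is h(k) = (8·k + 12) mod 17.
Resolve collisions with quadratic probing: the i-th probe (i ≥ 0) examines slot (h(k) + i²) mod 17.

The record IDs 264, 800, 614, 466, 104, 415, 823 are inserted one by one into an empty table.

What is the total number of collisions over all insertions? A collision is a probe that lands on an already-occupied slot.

264 hashes to 16; slot 16 is free => place at 16.
800 hashes to 3; slot 3 is free => place at 3.
614 hashes to 11; slot 11 is free => place at 11.
466 hashes to 0; slot 0 is free => place at 0.
104 hashes to 11; 11 taken => place at 12.
415 hashes to 0; 0 taken => place at 1.
823 hashes to 0; 0,1 taken => place at 4.
Table: [466, 415, ∅, 800, 823, ∅, ∅, ∅, ∅, ∅, ∅, 614, 104, ∅, ∅, ∅, 264]

4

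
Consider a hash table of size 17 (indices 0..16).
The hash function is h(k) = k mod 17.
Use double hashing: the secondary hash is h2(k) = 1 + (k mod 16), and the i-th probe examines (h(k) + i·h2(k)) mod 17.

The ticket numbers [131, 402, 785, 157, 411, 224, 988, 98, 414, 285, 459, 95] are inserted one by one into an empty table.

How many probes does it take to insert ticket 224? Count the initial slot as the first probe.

131 hashes to 12; slot 12 is free → place at 12.
402 hashes to 11; slot 11 is free → place at 11.
785 hashes to 3; slot 3 is free → place at 3.
157 hashes to 4; slot 4 is free → place at 4.
411 hashes to 3, h2=12; 3 taken → place at 15.
224 hashes to 3, h2=1; 3,4 taken → place at 5.
988 hashes to 2; slot 2 is free → place at 2.
98 hashes to 13; slot 13 is free → place at 13.
414 hashes to 6; slot 6 is free → place at 6.
285 hashes to 13, h2=14; 13 taken → place at 10.
459 hashes to 0; slot 0 is free → place at 0.
95 hashes to 10, h2=16; 10 taken → place at 9.
Table: [459, ∅, 988, 785, 157, 224, 414, ∅, ∅, 95, 285, 402, 131, 98, ∅, 411, ∅]

3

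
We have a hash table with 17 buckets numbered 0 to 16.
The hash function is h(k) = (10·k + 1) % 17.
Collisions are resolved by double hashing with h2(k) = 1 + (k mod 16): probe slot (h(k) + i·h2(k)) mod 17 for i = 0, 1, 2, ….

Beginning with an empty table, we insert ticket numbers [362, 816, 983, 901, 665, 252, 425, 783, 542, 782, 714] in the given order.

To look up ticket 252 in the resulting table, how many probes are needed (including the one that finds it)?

Insert 362: h=0, slot 0 empty => index 0.
Insert 816: h=1, slot 1 empty => index 1.
Insert 983: h=5, slot 5 empty => index 5.
Insert 901: h=1, h2=6, slot 1 occupied => index 7.
Insert 665: h=4, slot 4 empty => index 4.
Insert 252: h=5, h2=13, slots 5,1 occupied => index 14.
Insert 425: h=1, h2=10, slot 1 occupied => index 11.
Insert 783: h=11, h2=16, slot 11 occupied => index 10.
Insert 542: h=15, slot 15 empty => index 15.
Insert 782: h=1, h2=15, slot 1 occupied => index 16.
Insert 714: h=1, h2=11, slot 1 occupied => index 12.
Table: [362, 816, ., ., 665, 983, ., 901, ., ., 783, 425, 714, ., 252, 542, 782]
Lookup 252: h=5, h2=13, probe 5,1,14 → found at 14.

3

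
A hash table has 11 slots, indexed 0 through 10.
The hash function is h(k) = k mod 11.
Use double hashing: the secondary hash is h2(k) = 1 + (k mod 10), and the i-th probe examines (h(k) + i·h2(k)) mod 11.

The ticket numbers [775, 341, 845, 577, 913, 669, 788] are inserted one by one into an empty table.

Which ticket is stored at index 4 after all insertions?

Insert 775: h=5, slot 5 empty => index 5.
Insert 341: h=0, slot 0 empty => index 0.
Insert 845: h=9, slot 9 empty => index 9.
Insert 577: h=5, h2=8, slot 5 occupied => index 2.
Insert 913: h=0, h2=4, slot 0 occupied => index 4.
Insert 669: h=9, h2=10, slot 9 occupied => index 8.
Insert 788: h=7, slot 7 empty => index 7.
Table: [341, —, 577, —, 913, 775, —, 788, 669, 845, —]

913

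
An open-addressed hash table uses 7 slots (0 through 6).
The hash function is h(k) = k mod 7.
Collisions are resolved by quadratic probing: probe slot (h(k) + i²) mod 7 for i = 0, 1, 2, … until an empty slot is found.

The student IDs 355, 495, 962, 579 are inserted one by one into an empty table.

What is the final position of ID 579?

2

Insert 355: h=5, slot 5 empty -> index 5.
Insert 495: h=5, slot 5 occupied -> index 6.
Insert 962: h=3, slot 3 empty -> index 3.
Insert 579: h=5, slots 5,6 occupied -> index 2.
Table: [., ., 579, 962, ., 355, 495]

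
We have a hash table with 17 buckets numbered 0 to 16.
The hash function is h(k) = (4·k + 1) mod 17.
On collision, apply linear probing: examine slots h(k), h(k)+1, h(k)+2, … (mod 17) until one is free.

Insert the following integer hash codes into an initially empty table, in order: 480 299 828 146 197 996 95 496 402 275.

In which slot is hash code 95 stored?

11

480 hashes to 0; slot 0 is free -> place at 0.
299 hashes to 7; slot 7 is free -> place at 7.
828 hashes to 15; slot 15 is free -> place at 15.
146 hashes to 7; 7 taken -> place at 8.
197 hashes to 7; 7,8 taken -> place at 9.
996 hashes to 7; 7,8,9 taken -> place at 10.
95 hashes to 7; 7,8,9,10 taken -> place at 11.
496 hashes to 13; slot 13 is free -> place at 13.
402 hashes to 11; 11 taken -> place at 12.
275 hashes to 13; 13 taken -> place at 14.
Table: [480, ∅, ∅, ∅, ∅, ∅, ∅, 299, 146, 197, 996, 95, 402, 496, 275, 828, ∅]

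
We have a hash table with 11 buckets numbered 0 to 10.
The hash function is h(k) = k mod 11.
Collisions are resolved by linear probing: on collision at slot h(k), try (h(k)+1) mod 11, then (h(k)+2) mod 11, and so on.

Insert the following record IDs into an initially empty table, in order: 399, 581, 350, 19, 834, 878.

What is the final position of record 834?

399: h=3 => slot 3
581: h=9 => slot 9
350: h=9, probe 9,10 => slot 10
19: h=8 => slot 8
834: h=9, probe 9,10,0 => slot 0
878: h=9, probe 9,10,0,1 => slot 1
Table: [834, 878, ., 399, ., ., ., ., 19, 581, 350]

0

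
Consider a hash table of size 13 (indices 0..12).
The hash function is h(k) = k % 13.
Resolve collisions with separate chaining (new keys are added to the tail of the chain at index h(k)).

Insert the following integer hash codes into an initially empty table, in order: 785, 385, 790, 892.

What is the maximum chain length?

785 -> bucket 5
385 -> bucket 8
790 -> bucket 10
892 -> bucket 8 (collision)
Final buckets:
0: ∅
1: ∅
2: ∅
3: ∅
4: ∅
5: 785
6: ∅
7: ∅
8: 385 -> 892
9: ∅
10: 790
11: ∅
12: ∅

2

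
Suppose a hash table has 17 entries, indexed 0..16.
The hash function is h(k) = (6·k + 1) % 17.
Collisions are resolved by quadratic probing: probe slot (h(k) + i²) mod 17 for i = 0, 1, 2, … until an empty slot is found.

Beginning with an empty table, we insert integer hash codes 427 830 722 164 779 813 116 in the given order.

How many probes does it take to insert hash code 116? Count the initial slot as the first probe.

427 hashes to 13; slot 13 is free => place at 13.
830 hashes to 0; slot 0 is free => place at 0.
722 hashes to 15; slot 15 is free => place at 15.
164 hashes to 16; slot 16 is free => place at 16.
779 hashes to 0; 0 taken => place at 1.
813 hashes to 0; 0,1 taken => place at 4.
116 hashes to 0; 0,1,4 taken => place at 9.
Table: [830, 779, ∅, ∅, 813, ∅, ∅, ∅, ∅, 116, ∅, ∅, ∅, 427, ∅, 722, 164]

4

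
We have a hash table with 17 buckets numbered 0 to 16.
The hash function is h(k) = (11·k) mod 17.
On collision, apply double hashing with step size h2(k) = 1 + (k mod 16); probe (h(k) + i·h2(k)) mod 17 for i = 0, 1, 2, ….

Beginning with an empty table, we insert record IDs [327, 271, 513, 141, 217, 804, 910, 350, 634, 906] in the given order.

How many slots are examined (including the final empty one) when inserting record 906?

Insert 327: h=10, slot 10 empty => index 10.
Insert 271: h=6, slot 6 empty => index 6.
Insert 513: h=16, slot 16 empty => index 16.
Insert 141: h=4, slot 4 empty => index 4.
Insert 217: h=7, slot 7 empty => index 7.
Insert 804: h=4, h2=5, slot 4 occupied => index 9.
Insert 910: h=14, slot 14 empty => index 14.
Insert 350: h=8, slot 8 empty => index 8.
Insert 634: h=4, h2=11, slot 4 occupied => index 15.
Insert 906: h=4, h2=11, slots 4,15,9 occupied => index 3.
Table: [-, -, -, 906, 141, -, 271, 217, 350, 804, 327, -, -, -, 910, 634, 513]

4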